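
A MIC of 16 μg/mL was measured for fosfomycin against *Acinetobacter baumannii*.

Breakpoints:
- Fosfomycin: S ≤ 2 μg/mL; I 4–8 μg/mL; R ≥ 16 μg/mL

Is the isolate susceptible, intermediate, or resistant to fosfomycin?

R

Fosfomycin (16 μg/mL) ≥ 16 μg/mL — Resistant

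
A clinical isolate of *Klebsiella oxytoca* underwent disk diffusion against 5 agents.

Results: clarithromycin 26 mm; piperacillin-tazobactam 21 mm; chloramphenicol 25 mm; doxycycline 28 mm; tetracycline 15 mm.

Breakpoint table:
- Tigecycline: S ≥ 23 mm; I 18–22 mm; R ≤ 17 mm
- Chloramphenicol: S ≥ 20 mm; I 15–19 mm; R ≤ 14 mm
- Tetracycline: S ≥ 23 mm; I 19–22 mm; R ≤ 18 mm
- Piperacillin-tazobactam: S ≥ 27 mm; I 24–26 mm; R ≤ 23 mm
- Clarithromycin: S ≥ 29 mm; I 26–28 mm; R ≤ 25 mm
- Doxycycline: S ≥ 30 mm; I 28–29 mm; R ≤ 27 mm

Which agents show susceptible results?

Clarithromycin (26 mm) in 26–28 mm → Intermediate
Piperacillin-tazobactam: 21 mm is ≤ 23 mm → R
Chloramphenicol 25 mm: ≥ 20 mm → susceptible
Doxycycline (28 mm) in 28–29 mm ⇒ Intermediate
Tetracycline 15 mm: ≤ 18 mm — Resistant

chloramphenicol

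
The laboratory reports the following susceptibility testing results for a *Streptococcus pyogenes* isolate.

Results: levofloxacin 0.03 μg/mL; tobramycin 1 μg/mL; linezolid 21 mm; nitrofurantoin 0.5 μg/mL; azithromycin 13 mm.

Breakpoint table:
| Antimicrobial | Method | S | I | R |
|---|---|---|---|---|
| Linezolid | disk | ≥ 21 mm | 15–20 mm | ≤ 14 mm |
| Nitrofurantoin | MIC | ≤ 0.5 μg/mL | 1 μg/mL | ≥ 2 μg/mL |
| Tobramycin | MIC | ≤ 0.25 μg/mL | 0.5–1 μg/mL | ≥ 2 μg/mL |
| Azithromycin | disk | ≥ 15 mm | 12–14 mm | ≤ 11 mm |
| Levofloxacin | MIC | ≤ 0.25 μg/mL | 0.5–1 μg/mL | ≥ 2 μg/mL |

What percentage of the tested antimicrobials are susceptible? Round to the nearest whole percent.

60%

Levofloxacin 0.03 μg/mL: ≤ 0.25 μg/mL — Susceptible
Tobramycin (1 μg/mL) in 0.5–1 μg/mL → Intermediate
Linezolid: 21 mm is ≥ 21 mm — susceptible
Nitrofurantoin: 0.5 μg/mL is ≤ 0.5 μg/mL — S
Azithromycin: 13 mm is in 12–14 mm ⇒ intermediate
Susceptible: 3/5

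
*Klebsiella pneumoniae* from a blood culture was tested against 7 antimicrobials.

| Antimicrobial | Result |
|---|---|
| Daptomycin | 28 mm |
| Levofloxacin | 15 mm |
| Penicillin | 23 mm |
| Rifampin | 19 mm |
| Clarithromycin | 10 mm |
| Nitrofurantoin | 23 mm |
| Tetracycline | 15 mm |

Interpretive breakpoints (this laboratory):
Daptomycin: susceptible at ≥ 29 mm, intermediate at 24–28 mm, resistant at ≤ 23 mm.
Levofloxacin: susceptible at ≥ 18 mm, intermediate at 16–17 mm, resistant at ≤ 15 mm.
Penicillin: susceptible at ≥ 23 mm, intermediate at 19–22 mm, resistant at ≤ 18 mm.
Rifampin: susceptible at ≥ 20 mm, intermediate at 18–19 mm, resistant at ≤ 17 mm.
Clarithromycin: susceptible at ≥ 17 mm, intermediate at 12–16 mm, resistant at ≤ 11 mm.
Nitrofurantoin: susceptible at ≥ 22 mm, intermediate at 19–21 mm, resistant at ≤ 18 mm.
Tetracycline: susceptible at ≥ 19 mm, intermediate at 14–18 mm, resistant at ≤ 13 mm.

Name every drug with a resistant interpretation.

levofloxacin, clarithromycin

Daptomycin (28 mm) in 24–28 mm → Intermediate
Levofloxacin 15 mm: ≤ 15 mm — Resistant
Penicillin 23 mm: ≥ 23 mm ⇒ Susceptible
Rifampin 19 mm: in 18–19 mm → Intermediate
Clarithromycin: 10 mm is ≤ 11 mm ⇒ resistant
Nitrofurantoin (23 mm) ≥ 22 mm → Susceptible
Tetracycline (15 mm) in 14–18 mm ⇒ I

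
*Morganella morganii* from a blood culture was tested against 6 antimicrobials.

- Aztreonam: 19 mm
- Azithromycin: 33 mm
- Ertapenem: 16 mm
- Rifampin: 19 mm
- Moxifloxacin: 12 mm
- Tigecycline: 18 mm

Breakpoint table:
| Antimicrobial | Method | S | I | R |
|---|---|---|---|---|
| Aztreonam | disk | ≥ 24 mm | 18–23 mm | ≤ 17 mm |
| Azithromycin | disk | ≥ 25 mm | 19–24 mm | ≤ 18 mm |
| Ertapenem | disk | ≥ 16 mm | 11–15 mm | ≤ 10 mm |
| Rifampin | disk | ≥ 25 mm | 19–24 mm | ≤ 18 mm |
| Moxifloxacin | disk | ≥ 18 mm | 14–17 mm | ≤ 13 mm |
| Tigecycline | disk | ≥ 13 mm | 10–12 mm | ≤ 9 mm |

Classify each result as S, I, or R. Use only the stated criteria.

Aztreonam 19 mm: in 18–23 mm → Intermediate
Azithromycin (33 mm) ≥ 25 mm — Susceptible
Ertapenem (16 mm) ≥ 16 mm — susceptible
Rifampin (19 mm) in 19–24 mm — intermediate
Moxifloxacin (12 mm) ≤ 13 mm — Resistant
Tigecycline (18 mm) ≥ 13 mm — Susceptible

I, S, S, I, R, S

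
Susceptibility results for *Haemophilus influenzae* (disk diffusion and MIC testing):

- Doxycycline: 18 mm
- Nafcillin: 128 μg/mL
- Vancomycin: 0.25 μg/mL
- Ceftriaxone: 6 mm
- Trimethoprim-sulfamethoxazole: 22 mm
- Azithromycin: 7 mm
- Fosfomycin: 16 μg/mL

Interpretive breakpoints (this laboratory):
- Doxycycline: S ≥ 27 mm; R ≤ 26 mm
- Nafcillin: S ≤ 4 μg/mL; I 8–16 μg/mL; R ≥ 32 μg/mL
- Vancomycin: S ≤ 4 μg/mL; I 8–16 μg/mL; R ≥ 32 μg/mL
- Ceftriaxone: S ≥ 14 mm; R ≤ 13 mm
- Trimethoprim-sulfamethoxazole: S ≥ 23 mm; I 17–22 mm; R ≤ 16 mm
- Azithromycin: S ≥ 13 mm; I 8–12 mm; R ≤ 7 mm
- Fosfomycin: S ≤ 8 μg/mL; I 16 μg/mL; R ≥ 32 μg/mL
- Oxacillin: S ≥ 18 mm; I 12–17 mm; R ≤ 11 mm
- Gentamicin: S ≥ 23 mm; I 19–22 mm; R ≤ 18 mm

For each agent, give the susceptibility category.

R, R, S, R, I, R, I

Doxycycline 18 mm: ≤ 26 mm → R
Nafcillin (128 μg/mL) ≥ 32 μg/mL → resistant
Vancomycin (0.25 μg/mL) ≤ 4 μg/mL ⇒ Susceptible
Ceftriaxone: 6 mm is ≤ 13 mm ⇒ resistant
Trimethoprim-sulfamethoxazole: 22 mm is in 17–22 mm ⇒ Intermediate
Azithromycin (7 mm) ≤ 7 mm — resistant
Fosfomycin 16 μg/mL: = 16 μg/mL — I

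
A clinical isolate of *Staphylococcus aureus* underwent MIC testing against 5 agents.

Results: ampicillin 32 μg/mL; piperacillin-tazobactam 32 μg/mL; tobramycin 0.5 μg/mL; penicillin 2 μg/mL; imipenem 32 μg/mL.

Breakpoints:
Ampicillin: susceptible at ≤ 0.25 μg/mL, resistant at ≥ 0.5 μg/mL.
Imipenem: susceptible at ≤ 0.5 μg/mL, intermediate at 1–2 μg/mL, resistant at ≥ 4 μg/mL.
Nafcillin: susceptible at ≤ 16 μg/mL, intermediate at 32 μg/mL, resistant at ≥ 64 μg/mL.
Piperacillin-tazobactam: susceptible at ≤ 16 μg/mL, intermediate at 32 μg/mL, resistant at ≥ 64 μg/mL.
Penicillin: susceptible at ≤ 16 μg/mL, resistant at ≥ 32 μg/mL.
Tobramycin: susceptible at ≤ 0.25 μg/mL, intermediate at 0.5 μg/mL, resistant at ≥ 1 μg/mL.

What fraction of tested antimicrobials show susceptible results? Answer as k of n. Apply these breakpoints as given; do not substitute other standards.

1 of 5

Ampicillin (32 μg/mL) ≥ 0.5 μg/mL ⇒ Resistant
Piperacillin-tazobactam 32 μg/mL: = 32 μg/mL — I
Tobramycin: 0.5 μg/mL is = 0.5 μg/mL → intermediate
Penicillin 2 μg/mL: ≤ 16 μg/mL → susceptible
Imipenem (32 μg/mL) ≥ 4 μg/mL → Resistant
Susceptible: 1/5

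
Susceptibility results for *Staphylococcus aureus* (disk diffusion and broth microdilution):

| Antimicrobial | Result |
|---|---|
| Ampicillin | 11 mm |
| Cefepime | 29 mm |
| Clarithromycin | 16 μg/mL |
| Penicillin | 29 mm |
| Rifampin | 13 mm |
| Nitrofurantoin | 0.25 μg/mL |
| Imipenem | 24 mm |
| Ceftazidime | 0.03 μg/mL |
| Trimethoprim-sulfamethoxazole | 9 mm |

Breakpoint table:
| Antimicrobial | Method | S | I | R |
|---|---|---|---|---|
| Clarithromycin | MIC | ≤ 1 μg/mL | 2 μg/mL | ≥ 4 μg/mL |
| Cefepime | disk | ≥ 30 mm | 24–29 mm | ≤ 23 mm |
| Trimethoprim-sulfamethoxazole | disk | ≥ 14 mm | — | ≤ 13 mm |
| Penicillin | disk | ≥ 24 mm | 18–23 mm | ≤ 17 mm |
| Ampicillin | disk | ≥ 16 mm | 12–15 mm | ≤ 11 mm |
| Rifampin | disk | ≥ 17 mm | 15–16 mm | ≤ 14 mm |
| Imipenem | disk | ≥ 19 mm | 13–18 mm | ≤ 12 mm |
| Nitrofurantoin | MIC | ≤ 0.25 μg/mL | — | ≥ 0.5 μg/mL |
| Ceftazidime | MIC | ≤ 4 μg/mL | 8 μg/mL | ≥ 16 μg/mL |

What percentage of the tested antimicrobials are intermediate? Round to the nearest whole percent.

Ampicillin (11 mm) ≤ 11 mm → Resistant
Cefepime: 29 mm is in 24–29 mm ⇒ Intermediate
Clarithromycin 16 μg/mL: ≥ 4 μg/mL → Resistant
Penicillin: 29 mm is ≥ 24 mm ⇒ S
Rifampin: 13 mm is ≤ 14 mm → resistant
Nitrofurantoin (0.25 μg/mL) ≤ 0.25 μg/mL ⇒ S
Imipenem: 24 mm is ≥ 19 mm → S
Ceftazidime 0.03 μg/mL: ≤ 4 μg/mL ⇒ S
Trimethoprim-sulfamethoxazole (9 mm) ≤ 13 mm → R
Intermediate: 1/9

11%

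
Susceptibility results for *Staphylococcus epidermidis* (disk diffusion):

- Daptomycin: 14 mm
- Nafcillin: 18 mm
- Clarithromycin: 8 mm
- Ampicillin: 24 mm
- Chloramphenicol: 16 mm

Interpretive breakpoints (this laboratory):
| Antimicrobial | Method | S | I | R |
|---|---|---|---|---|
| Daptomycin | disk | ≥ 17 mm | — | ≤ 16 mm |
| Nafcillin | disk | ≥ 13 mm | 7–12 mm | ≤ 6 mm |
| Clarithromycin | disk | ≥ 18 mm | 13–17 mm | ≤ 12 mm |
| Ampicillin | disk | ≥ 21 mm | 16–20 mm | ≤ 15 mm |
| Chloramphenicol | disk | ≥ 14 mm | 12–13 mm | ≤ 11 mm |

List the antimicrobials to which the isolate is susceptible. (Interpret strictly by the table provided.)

Daptomycin (14 mm) ≤ 16 mm ⇒ Resistant
Nafcillin: 18 mm is ≥ 13 mm — Susceptible
Clarithromycin (8 mm) ≤ 12 mm → R
Ampicillin: 24 mm is ≥ 21 mm → susceptible
Chloramphenicol (16 mm) ≥ 14 mm — S

nafcillin, ampicillin, chloramphenicol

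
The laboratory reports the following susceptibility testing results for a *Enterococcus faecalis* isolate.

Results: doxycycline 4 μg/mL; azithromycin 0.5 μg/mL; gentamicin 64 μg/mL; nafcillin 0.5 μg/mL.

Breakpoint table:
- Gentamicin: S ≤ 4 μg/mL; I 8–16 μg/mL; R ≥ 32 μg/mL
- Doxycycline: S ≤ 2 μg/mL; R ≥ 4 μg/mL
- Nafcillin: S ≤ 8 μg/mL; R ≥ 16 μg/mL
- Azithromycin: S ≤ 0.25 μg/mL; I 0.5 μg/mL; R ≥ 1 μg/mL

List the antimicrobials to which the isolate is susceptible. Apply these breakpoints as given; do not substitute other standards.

nafcillin

Doxycycline (4 μg/mL) ≥ 4 μg/mL — Resistant
Azithromycin (0.5 μg/mL) = 0.5 μg/mL → intermediate
Gentamicin 64 μg/mL: ≥ 32 μg/mL → Resistant
Nafcillin (0.5 μg/mL) ≤ 8 μg/mL → Susceptible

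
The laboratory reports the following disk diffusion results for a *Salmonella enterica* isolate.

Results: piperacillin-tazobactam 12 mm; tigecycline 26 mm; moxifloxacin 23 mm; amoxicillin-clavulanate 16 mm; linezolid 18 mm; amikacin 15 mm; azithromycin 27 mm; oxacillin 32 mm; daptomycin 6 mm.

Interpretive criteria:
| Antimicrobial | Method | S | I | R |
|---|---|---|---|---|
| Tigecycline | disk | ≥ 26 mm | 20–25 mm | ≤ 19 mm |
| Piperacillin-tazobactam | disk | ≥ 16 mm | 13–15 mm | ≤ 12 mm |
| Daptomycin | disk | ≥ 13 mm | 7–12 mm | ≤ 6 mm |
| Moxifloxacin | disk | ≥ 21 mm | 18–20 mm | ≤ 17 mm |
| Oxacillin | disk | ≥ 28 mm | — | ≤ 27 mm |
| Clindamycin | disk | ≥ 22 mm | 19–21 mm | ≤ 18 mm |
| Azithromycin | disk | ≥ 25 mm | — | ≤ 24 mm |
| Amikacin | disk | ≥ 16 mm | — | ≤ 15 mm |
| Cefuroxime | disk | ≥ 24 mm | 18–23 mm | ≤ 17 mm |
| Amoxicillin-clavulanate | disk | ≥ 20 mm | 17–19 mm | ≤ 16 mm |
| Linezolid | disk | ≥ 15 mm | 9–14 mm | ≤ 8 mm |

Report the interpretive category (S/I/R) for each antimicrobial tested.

R, S, S, R, S, R, S, S, R

Piperacillin-tazobactam (12 mm) ≤ 12 mm → R
Tigecycline: 26 mm is ≥ 26 mm → Susceptible
Moxifloxacin: 23 mm is ≥ 21 mm ⇒ susceptible
Amoxicillin-clavulanate: 16 mm is ≤ 16 mm ⇒ Resistant
Linezolid 18 mm: ≥ 15 mm — susceptible
Amikacin 15 mm: ≤ 15 mm ⇒ R
Azithromycin 27 mm: ≥ 25 mm → susceptible
Oxacillin: 32 mm is ≥ 28 mm — S
Daptomycin (6 mm) ≤ 6 mm → R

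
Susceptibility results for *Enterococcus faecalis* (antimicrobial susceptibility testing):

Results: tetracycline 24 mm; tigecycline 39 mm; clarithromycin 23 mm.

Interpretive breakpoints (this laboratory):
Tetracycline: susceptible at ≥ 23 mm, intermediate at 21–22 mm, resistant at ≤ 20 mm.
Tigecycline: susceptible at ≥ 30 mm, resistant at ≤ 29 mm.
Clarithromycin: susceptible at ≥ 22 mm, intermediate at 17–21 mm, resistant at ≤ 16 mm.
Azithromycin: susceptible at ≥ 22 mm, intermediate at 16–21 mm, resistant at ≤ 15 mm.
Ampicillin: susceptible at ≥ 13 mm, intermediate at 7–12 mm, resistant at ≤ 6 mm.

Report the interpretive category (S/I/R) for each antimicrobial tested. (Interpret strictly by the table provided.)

Tetracycline: 24 mm is ≥ 23 mm → susceptible
Tigecycline (39 mm) ≥ 30 mm → Susceptible
Clarithromycin 23 mm: ≥ 22 mm ⇒ S

S, S, S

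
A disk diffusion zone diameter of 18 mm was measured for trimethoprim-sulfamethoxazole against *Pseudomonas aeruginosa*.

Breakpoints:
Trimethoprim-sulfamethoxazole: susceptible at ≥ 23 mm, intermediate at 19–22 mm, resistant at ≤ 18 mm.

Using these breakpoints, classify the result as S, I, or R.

Trimethoprim-sulfamethoxazole: 18 mm is ≤ 18 mm → R

Resistant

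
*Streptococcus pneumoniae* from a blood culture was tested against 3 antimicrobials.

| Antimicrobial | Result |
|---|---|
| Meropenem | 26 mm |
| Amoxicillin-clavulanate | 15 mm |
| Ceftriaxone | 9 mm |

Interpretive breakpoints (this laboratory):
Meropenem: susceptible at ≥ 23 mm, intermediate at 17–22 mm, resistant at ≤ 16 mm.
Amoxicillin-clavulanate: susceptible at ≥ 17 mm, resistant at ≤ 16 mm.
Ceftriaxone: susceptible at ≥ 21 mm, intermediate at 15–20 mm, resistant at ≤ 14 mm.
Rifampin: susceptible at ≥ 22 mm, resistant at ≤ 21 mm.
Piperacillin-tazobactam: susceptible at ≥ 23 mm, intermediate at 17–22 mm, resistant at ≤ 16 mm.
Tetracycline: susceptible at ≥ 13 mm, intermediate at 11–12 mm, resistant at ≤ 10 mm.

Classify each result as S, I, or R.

S, R, R

Meropenem (26 mm) ≥ 23 mm → S
Amoxicillin-clavulanate 15 mm: ≤ 16 mm → R
Ceftriaxone 9 mm: ≤ 14 mm ⇒ Resistant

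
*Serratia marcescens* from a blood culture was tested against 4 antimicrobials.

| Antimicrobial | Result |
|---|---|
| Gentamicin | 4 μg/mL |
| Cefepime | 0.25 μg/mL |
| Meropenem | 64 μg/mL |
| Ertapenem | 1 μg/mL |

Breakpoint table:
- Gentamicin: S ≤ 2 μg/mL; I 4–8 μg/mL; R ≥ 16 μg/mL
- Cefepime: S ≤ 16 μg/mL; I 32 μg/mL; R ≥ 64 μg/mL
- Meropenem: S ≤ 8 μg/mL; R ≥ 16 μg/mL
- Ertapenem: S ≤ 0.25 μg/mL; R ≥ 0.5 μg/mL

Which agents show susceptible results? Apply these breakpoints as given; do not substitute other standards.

Gentamicin (4 μg/mL) in 4–8 μg/mL — intermediate
Cefepime: 0.25 μg/mL is ≤ 16 μg/mL ⇒ Susceptible
Meropenem (64 μg/mL) ≥ 16 μg/mL ⇒ R
Ertapenem 1 μg/mL: ≥ 0.5 μg/mL ⇒ Resistant

cefepime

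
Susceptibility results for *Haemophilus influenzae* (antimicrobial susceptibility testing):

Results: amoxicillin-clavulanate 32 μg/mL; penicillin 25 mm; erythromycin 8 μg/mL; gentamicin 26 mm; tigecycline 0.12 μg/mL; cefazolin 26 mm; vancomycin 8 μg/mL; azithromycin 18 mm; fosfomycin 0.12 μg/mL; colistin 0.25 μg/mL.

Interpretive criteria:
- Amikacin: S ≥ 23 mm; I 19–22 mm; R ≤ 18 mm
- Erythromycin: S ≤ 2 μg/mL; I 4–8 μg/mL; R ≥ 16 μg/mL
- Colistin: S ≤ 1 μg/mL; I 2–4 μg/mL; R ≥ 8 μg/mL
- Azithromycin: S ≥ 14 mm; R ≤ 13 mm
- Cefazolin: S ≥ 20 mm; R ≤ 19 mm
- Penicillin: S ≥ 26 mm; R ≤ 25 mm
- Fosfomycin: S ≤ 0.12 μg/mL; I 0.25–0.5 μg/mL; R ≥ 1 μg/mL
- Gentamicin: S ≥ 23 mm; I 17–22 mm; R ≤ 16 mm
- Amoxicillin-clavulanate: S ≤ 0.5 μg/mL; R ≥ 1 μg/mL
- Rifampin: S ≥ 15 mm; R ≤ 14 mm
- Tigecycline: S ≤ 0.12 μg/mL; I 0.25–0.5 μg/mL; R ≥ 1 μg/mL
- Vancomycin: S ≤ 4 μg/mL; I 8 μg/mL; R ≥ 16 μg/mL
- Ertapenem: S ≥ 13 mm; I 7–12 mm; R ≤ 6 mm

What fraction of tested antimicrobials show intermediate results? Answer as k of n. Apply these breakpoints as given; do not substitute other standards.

2 of 10

Amoxicillin-clavulanate 32 μg/mL: ≥ 1 μg/mL ⇒ resistant
Penicillin: 25 mm is ≤ 25 mm — resistant
Erythromycin (8 μg/mL) in 4–8 μg/mL → I
Gentamicin 26 mm: ≥ 23 mm ⇒ Susceptible
Tigecycline (0.12 μg/mL) ≤ 0.12 μg/mL — S
Cefazolin (26 mm) ≥ 20 mm → susceptible
Vancomycin: 8 μg/mL is = 8 μg/mL — intermediate
Azithromycin (18 mm) ≥ 14 mm ⇒ Susceptible
Fosfomycin 0.12 μg/mL: ≤ 0.12 μg/mL — susceptible
Colistin: 0.25 μg/mL is ≤ 1 μg/mL → susceptible
Intermediate: 2/10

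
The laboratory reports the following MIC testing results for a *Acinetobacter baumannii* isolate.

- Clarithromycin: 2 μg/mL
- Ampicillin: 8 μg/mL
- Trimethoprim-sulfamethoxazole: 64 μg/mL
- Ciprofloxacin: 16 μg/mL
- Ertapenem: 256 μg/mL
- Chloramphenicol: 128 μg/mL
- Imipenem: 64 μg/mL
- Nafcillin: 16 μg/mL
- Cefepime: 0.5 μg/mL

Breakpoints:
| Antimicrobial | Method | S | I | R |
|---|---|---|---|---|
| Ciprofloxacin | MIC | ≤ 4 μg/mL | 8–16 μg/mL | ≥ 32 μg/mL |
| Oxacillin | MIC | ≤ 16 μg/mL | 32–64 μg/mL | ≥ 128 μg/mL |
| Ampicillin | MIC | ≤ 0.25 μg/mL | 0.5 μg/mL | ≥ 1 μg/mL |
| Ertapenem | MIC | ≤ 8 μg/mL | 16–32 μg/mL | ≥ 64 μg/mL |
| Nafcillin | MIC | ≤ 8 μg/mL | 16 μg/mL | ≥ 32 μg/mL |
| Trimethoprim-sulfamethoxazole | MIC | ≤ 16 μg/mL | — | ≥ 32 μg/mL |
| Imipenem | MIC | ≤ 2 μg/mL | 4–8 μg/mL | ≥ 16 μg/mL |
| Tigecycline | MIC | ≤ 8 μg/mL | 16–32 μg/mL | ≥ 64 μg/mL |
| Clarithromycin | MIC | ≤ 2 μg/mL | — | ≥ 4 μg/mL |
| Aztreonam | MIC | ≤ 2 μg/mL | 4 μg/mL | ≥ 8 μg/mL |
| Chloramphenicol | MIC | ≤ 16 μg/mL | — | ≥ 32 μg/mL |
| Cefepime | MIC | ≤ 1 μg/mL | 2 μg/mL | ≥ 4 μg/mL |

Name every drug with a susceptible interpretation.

Clarithromycin (2 μg/mL) ≤ 2 μg/mL ⇒ susceptible
Ampicillin (8 μg/mL) ≥ 1 μg/mL ⇒ R
Trimethoprim-sulfamethoxazole 64 μg/mL: ≥ 32 μg/mL → R
Ciprofloxacin (16 μg/mL) in 8–16 μg/mL — intermediate
Ertapenem (256 μg/mL) ≥ 64 μg/mL ⇒ resistant
Chloramphenicol: 128 μg/mL is ≥ 32 μg/mL → R
Imipenem 64 μg/mL: ≥ 16 μg/mL ⇒ R
Nafcillin (16 μg/mL) = 16 μg/mL — I
Cefepime 0.5 μg/mL: ≤ 1 μg/mL ⇒ Susceptible

clarithromycin, cefepime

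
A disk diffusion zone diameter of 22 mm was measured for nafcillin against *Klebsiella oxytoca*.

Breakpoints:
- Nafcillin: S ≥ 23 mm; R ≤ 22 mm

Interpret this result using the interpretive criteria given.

Resistant

Nafcillin 22 mm: ≤ 22 mm ⇒ resistant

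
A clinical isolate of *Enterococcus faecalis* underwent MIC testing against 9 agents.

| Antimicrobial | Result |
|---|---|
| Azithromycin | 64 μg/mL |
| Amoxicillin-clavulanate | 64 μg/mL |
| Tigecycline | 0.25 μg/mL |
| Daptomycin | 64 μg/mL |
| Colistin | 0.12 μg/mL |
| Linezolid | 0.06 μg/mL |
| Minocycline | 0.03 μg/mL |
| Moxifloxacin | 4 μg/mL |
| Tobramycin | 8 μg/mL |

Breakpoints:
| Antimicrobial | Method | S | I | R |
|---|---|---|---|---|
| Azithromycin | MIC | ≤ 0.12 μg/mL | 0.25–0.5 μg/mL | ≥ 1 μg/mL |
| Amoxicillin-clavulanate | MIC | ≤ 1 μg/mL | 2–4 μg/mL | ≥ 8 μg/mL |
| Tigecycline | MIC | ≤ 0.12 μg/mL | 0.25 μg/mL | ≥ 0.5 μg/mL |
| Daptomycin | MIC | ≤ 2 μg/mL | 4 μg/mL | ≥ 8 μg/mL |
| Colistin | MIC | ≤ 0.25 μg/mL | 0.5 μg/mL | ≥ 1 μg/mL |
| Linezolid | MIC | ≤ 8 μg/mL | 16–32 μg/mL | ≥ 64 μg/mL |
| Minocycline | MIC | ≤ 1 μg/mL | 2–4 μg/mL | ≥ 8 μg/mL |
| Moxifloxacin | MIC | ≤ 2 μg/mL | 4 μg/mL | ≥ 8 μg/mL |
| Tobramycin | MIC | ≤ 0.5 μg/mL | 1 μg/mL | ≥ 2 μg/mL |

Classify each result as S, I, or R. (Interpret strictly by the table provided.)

Azithromycin 64 μg/mL: ≥ 1 μg/mL ⇒ R
Amoxicillin-clavulanate (64 μg/mL) ≥ 8 μg/mL — R
Tigecycline (0.25 μg/mL) = 0.25 μg/mL → Intermediate
Daptomycin: 64 μg/mL is ≥ 8 μg/mL → R
Colistin 0.12 μg/mL: ≤ 0.25 μg/mL → susceptible
Linezolid (0.06 μg/mL) ≤ 8 μg/mL → susceptible
Minocycline: 0.03 μg/mL is ≤ 1 μg/mL — susceptible
Moxifloxacin: 4 μg/mL is = 4 μg/mL ⇒ I
Tobramycin: 8 μg/mL is ≥ 2 μg/mL ⇒ Resistant

R, R, I, R, S, S, S, I, R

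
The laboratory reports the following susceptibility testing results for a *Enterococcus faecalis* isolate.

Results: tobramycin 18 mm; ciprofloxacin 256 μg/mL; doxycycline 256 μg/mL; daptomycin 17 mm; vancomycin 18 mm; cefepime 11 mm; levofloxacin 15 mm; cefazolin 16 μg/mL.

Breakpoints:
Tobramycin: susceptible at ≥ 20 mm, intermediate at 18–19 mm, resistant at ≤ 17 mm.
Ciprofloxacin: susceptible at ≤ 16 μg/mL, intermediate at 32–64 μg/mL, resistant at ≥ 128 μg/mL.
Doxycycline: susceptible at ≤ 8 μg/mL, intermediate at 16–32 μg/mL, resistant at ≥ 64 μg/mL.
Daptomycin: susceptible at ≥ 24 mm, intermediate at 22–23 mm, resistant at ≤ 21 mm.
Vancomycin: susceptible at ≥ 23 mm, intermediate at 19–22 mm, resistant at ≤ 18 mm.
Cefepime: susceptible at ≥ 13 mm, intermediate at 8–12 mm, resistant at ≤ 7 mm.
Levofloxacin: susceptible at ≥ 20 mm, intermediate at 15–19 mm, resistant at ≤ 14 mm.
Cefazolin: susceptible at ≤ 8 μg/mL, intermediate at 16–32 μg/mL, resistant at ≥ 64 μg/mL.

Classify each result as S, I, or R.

Tobramycin 18 mm: in 18–19 mm → intermediate
Ciprofloxacin: 256 μg/mL is ≥ 128 μg/mL ⇒ R
Doxycycline: 256 μg/mL is ≥ 64 μg/mL ⇒ R
Daptomycin: 17 mm is ≤ 21 mm → resistant
Vancomycin 18 mm: ≤ 18 mm → R
Cefepime (11 mm) in 8–12 mm → I
Levofloxacin (15 mm) in 15–19 mm — Intermediate
Cefazolin 16 μg/mL: in 16–32 μg/mL — intermediate

I, R, R, R, R, I, I, I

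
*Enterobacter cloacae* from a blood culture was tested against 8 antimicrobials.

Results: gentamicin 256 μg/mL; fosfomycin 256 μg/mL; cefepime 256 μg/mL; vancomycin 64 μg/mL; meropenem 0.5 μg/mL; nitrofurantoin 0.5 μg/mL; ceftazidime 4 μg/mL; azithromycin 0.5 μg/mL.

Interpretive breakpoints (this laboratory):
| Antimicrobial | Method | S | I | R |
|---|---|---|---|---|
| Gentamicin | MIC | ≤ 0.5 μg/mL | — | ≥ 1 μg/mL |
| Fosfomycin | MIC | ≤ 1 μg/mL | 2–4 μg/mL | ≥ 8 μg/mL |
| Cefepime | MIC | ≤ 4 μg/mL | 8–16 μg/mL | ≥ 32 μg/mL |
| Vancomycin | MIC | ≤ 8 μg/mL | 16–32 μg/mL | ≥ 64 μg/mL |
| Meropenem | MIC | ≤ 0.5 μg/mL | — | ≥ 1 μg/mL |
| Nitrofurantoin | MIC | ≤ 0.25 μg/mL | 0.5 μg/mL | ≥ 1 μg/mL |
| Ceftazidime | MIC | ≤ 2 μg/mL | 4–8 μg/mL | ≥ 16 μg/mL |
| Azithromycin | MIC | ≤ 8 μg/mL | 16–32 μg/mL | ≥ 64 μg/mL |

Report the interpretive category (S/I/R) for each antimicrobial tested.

Gentamicin (256 μg/mL) ≥ 1 μg/mL ⇒ Resistant
Fosfomycin (256 μg/mL) ≥ 8 μg/mL → Resistant
Cefepime 256 μg/mL: ≥ 32 μg/mL → resistant
Vancomycin 64 μg/mL: ≥ 64 μg/mL → R
Meropenem 0.5 μg/mL: ≤ 0.5 μg/mL — susceptible
Nitrofurantoin: 0.5 μg/mL is = 0.5 μg/mL — intermediate
Ceftazidime: 4 μg/mL is in 4–8 μg/mL → I
Azithromycin (0.5 μg/mL) ≤ 8 μg/mL → Susceptible

R, R, R, R, S, I, I, S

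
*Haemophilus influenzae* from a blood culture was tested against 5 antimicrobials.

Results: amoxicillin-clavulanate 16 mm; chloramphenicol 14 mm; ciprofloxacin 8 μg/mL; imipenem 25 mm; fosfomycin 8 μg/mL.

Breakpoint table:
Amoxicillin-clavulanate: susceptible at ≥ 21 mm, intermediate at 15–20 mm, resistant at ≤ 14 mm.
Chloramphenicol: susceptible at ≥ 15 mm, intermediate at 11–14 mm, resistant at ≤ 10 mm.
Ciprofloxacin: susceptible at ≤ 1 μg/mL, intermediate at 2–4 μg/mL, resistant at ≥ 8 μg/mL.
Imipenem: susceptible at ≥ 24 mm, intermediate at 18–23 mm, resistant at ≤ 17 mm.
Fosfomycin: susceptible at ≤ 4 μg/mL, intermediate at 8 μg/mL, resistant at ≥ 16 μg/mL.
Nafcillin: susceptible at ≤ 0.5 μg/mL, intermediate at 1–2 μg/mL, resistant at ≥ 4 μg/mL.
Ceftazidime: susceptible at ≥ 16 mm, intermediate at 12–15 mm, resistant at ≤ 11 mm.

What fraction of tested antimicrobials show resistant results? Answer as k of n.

Amoxicillin-clavulanate: 16 mm is in 15–20 mm → I
Chloramphenicol 14 mm: in 11–14 mm — I
Ciprofloxacin (8 μg/mL) ≥ 8 μg/mL → resistant
Imipenem: 25 mm is ≥ 24 mm ⇒ Susceptible
Fosfomycin (8 μg/mL) = 8 μg/mL — Intermediate
Resistant: 1/5

1 of 5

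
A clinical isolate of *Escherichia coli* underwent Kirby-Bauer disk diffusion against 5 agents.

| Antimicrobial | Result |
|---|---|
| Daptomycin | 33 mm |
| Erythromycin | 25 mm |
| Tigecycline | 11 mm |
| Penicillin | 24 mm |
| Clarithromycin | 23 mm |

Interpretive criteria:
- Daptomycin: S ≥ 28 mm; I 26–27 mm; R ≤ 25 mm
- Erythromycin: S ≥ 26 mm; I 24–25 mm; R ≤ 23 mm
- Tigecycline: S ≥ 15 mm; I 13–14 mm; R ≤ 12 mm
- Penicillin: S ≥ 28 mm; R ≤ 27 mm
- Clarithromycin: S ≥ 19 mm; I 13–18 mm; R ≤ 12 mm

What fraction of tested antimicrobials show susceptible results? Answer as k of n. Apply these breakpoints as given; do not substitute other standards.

2 of 5

Daptomycin: 33 mm is ≥ 28 mm → susceptible
Erythromycin (25 mm) in 24–25 mm → intermediate
Tigecycline (11 mm) ≤ 12 mm — R
Penicillin (24 mm) ≤ 27 mm → resistant
Clarithromycin: 23 mm is ≥ 19 mm — Susceptible
Susceptible: 2/5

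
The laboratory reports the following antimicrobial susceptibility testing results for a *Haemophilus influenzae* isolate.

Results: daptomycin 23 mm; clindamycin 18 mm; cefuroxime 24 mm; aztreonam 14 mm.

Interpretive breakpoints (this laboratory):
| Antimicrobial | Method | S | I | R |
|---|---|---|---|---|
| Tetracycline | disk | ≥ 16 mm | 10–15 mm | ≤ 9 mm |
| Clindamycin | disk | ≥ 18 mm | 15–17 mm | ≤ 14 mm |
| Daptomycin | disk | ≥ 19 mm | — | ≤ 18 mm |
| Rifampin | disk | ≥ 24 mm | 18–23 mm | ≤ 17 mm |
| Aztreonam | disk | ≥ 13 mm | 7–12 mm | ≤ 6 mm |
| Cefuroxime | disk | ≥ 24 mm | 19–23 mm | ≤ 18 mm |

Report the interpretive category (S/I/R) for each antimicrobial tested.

S, S, S, S

Daptomycin (23 mm) ≥ 19 mm — Susceptible
Clindamycin 18 mm: ≥ 18 mm ⇒ Susceptible
Cefuroxime: 24 mm is ≥ 24 mm → susceptible
Aztreonam (14 mm) ≥ 13 mm ⇒ susceptible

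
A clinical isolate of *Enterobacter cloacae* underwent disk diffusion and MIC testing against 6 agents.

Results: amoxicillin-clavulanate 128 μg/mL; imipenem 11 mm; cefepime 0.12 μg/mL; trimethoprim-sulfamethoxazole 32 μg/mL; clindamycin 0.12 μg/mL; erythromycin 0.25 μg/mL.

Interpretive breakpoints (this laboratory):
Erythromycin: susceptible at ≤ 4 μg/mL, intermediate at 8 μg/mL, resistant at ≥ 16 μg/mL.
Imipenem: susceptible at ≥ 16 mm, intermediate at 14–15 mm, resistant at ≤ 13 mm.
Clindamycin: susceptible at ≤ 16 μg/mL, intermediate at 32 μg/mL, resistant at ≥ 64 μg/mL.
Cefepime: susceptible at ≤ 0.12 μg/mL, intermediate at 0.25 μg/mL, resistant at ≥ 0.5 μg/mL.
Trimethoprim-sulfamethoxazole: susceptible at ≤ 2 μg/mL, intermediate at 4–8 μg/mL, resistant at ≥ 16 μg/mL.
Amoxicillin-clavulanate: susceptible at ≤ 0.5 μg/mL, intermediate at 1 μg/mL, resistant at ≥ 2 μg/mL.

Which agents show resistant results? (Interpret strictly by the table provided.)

Amoxicillin-clavulanate 128 μg/mL: ≥ 2 μg/mL ⇒ Resistant
Imipenem 11 mm: ≤ 13 mm ⇒ Resistant
Cefepime 0.12 μg/mL: ≤ 0.12 μg/mL → susceptible
Trimethoprim-sulfamethoxazole 32 μg/mL: ≥ 16 μg/mL ⇒ resistant
Clindamycin: 0.12 μg/mL is ≤ 16 μg/mL — susceptible
Erythromycin (0.25 μg/mL) ≤ 4 μg/mL ⇒ S

amoxicillin-clavulanate, imipenem, trimethoprim-sulfamethoxazole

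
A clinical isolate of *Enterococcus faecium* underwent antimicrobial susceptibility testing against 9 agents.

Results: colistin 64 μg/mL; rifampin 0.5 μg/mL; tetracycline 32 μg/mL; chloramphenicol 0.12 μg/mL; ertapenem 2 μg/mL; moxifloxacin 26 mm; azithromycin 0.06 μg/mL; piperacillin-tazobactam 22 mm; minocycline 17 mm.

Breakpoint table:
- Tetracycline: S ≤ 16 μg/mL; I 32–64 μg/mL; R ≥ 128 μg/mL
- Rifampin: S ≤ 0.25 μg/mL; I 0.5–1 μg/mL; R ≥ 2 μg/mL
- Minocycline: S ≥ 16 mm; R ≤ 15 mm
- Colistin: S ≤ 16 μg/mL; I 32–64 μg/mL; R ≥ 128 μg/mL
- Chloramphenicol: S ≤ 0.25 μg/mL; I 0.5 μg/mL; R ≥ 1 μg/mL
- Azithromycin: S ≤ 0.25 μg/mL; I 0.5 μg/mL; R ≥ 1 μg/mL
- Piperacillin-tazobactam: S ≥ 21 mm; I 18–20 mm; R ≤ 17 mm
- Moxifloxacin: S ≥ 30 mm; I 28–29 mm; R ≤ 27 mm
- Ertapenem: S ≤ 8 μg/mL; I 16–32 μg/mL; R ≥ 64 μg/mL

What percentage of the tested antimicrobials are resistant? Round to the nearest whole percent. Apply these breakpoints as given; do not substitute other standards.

Colistin (64 μg/mL) in 32–64 μg/mL → Intermediate
Rifampin (0.5 μg/mL) in 0.5–1 μg/mL → intermediate
Tetracycline (32 μg/mL) in 32–64 μg/mL — Intermediate
Chloramphenicol 0.12 μg/mL: ≤ 0.25 μg/mL → S
Ertapenem 2 μg/mL: ≤ 8 μg/mL — S
Moxifloxacin: 26 mm is ≤ 27 mm ⇒ resistant
Azithromycin 0.06 μg/mL: ≤ 0.25 μg/mL ⇒ S
Piperacillin-tazobactam (22 mm) ≥ 21 mm → S
Minocycline 17 mm: ≥ 16 mm → susceptible
Resistant: 1/9

11%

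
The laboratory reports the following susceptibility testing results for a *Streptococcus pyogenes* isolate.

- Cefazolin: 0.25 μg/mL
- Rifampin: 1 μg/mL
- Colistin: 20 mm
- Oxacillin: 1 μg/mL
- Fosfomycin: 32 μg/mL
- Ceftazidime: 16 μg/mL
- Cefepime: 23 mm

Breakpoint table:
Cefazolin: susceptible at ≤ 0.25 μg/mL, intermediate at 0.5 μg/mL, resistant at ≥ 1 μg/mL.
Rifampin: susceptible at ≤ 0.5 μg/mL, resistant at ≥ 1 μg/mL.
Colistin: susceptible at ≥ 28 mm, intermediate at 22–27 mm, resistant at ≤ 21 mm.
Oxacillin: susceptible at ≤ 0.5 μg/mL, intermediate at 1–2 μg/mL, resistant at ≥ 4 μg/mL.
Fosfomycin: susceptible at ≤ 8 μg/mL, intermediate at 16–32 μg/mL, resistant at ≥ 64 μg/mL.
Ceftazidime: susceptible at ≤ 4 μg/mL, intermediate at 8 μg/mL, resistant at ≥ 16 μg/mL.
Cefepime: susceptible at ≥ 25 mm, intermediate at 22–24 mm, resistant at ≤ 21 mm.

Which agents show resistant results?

Cefazolin 0.25 μg/mL: ≤ 0.25 μg/mL — susceptible
Rifampin: 1 μg/mL is ≥ 1 μg/mL ⇒ resistant
Colistin 20 mm: ≤ 21 mm → resistant
Oxacillin: 1 μg/mL is in 1–2 μg/mL ⇒ intermediate
Fosfomycin 32 μg/mL: in 16–32 μg/mL — Intermediate
Ceftazidime 16 μg/mL: ≥ 16 μg/mL — resistant
Cefepime: 23 mm is in 22–24 mm → I

rifampin, colistin, ceftazidime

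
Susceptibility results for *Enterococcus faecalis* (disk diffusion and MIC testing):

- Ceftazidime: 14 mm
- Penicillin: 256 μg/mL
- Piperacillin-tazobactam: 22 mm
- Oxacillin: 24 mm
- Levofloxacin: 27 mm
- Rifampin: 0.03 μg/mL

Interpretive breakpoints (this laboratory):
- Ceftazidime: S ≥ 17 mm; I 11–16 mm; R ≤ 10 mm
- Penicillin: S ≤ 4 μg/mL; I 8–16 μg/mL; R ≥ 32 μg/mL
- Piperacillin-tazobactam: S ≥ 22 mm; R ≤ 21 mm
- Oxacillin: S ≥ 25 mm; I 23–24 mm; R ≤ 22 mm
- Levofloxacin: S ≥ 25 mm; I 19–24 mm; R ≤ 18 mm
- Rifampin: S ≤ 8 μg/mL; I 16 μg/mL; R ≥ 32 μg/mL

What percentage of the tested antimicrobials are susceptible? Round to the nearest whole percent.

Ceftazidime: 14 mm is in 11–16 mm — I
Penicillin (256 μg/mL) ≥ 32 μg/mL → resistant
Piperacillin-tazobactam (22 mm) ≥ 22 mm → S
Oxacillin 24 mm: in 23–24 mm — Intermediate
Levofloxacin (27 mm) ≥ 25 mm — S
Rifampin 0.03 μg/mL: ≤ 8 μg/mL → susceptible
Susceptible: 3/6

50%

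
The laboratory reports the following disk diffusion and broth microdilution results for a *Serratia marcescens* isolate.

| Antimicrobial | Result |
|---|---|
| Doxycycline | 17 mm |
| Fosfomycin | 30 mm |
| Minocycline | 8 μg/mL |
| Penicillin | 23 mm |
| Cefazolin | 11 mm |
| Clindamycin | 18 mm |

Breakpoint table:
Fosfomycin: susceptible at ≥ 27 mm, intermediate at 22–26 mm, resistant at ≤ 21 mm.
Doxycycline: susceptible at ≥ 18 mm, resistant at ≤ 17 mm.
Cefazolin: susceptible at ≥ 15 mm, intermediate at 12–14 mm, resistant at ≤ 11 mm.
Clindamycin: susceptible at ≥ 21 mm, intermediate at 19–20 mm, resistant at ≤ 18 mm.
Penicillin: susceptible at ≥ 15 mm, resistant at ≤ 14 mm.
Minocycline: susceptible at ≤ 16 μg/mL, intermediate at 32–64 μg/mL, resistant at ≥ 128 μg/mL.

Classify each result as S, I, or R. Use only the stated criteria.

Doxycycline 17 mm: ≤ 17 mm — R
Fosfomycin 30 mm: ≥ 27 mm ⇒ S
Minocycline (8 μg/mL) ≤ 16 μg/mL ⇒ Susceptible
Penicillin 23 mm: ≥ 15 mm ⇒ susceptible
Cefazolin 11 mm: ≤ 11 mm ⇒ resistant
Clindamycin: 18 mm is ≤ 18 mm ⇒ R

R, S, S, S, R, R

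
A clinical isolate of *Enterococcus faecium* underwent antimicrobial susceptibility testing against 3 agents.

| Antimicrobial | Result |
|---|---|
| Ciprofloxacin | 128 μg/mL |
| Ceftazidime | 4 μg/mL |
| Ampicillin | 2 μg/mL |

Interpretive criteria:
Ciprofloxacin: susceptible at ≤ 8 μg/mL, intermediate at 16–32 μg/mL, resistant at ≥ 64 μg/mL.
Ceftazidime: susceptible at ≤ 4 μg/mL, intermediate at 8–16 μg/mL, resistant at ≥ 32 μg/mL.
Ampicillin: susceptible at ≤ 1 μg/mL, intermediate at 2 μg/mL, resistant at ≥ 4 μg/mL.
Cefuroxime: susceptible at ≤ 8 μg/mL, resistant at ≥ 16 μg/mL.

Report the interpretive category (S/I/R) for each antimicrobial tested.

Ciprofloxacin: 128 μg/mL is ≥ 64 μg/mL → R
Ceftazidime: 4 μg/mL is ≤ 4 μg/mL ⇒ Susceptible
Ampicillin: 2 μg/mL is = 2 μg/mL — Intermediate

R, S, I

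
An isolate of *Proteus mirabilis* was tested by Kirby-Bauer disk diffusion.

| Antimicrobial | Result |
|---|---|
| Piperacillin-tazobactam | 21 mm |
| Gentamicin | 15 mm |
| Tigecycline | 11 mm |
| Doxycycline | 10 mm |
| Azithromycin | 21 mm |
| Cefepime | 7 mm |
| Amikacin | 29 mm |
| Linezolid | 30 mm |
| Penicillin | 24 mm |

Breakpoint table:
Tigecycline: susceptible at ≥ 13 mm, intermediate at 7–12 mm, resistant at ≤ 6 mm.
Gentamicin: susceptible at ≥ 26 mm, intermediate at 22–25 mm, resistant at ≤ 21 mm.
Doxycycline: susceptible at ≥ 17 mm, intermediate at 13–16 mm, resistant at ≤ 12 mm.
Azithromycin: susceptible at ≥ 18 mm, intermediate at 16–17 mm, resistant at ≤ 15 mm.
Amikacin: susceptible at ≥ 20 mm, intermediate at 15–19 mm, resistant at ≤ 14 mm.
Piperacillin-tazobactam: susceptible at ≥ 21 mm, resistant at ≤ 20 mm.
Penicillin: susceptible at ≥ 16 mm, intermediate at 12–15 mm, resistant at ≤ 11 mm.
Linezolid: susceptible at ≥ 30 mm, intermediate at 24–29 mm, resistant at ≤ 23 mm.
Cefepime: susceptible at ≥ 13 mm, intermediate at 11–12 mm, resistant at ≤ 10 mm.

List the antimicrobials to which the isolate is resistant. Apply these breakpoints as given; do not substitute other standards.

gentamicin, doxycycline, cefepime

Piperacillin-tazobactam (21 mm) ≥ 21 mm → S
Gentamicin (15 mm) ≤ 21 mm — Resistant
Tigecycline 11 mm: in 7–12 mm — Intermediate
Doxycycline: 10 mm is ≤ 12 mm ⇒ Resistant
Azithromycin 21 mm: ≥ 18 mm → S
Cefepime 7 mm: ≤ 10 mm ⇒ R
Amikacin 29 mm: ≥ 20 mm — S
Linezolid 30 mm: ≥ 30 mm ⇒ susceptible
Penicillin (24 mm) ≥ 16 mm — Susceptible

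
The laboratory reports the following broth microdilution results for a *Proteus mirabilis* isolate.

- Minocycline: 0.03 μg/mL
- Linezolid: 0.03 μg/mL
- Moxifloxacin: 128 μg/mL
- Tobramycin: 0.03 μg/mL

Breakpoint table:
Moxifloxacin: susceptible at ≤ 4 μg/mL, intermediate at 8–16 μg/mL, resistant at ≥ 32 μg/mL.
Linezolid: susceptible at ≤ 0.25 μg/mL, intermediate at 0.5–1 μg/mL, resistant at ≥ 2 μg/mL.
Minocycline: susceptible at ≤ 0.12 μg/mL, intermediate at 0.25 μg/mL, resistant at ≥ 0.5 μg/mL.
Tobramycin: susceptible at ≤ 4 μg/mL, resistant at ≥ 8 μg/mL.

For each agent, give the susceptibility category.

S, S, R, S

Minocycline 0.03 μg/mL: ≤ 0.12 μg/mL — S
Linezolid 0.03 μg/mL: ≤ 0.25 μg/mL → S
Moxifloxacin 128 μg/mL: ≥ 32 μg/mL — Resistant
Tobramycin 0.03 μg/mL: ≤ 4 μg/mL ⇒ Susceptible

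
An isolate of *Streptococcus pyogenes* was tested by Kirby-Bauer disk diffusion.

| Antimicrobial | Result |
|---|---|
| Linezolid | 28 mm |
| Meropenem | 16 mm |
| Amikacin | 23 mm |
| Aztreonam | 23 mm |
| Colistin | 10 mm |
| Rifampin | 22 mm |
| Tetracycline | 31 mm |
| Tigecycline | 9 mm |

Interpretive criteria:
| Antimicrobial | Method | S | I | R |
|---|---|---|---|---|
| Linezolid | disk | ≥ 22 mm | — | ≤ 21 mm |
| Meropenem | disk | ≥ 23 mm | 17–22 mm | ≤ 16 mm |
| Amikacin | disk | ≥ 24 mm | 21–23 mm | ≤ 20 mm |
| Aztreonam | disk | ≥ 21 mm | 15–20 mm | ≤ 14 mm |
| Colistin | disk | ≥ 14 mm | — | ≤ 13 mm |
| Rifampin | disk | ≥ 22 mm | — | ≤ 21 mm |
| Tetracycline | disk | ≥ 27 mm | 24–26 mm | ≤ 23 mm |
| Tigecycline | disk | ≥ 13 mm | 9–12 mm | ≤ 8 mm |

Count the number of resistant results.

Linezolid (28 mm) ≥ 22 mm — Susceptible
Meropenem (16 mm) ≤ 16 mm ⇒ resistant
Amikacin (23 mm) in 21–23 mm — Intermediate
Aztreonam 23 mm: ≥ 21 mm — susceptible
Colistin: 10 mm is ≤ 13 mm — resistant
Rifampin (22 mm) ≥ 22 mm → susceptible
Tetracycline (31 mm) ≥ 27 mm — Susceptible
Tigecycline 9 mm: in 9–12 mm ⇒ intermediate
Resistant: 2

2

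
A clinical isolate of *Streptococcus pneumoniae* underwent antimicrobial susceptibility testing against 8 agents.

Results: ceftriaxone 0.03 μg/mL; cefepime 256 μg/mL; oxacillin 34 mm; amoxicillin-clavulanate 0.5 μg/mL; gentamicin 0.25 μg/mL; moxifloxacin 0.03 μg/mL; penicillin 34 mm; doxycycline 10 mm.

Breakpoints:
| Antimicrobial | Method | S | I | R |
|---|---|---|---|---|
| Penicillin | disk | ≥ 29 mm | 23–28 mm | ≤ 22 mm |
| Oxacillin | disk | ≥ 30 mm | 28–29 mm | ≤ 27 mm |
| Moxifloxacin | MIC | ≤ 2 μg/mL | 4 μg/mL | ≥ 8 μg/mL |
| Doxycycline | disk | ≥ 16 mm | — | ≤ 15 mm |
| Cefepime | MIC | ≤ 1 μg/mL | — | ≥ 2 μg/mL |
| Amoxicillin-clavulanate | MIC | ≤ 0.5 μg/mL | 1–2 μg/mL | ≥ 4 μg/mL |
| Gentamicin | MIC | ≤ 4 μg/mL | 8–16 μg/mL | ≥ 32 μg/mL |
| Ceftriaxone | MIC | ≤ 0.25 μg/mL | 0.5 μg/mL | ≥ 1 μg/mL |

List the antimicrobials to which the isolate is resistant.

cefepime, doxycycline

Ceftriaxone 0.03 μg/mL: ≤ 0.25 μg/mL — S
Cefepime (256 μg/mL) ≥ 2 μg/mL — resistant
Oxacillin 34 mm: ≥ 30 mm — susceptible
Amoxicillin-clavulanate 0.5 μg/mL: ≤ 0.5 μg/mL → Susceptible
Gentamicin: 0.25 μg/mL is ≤ 4 μg/mL — susceptible
Moxifloxacin (0.03 μg/mL) ≤ 2 μg/mL — S
Penicillin: 34 mm is ≥ 29 mm — S
Doxycycline: 10 mm is ≤ 15 mm — R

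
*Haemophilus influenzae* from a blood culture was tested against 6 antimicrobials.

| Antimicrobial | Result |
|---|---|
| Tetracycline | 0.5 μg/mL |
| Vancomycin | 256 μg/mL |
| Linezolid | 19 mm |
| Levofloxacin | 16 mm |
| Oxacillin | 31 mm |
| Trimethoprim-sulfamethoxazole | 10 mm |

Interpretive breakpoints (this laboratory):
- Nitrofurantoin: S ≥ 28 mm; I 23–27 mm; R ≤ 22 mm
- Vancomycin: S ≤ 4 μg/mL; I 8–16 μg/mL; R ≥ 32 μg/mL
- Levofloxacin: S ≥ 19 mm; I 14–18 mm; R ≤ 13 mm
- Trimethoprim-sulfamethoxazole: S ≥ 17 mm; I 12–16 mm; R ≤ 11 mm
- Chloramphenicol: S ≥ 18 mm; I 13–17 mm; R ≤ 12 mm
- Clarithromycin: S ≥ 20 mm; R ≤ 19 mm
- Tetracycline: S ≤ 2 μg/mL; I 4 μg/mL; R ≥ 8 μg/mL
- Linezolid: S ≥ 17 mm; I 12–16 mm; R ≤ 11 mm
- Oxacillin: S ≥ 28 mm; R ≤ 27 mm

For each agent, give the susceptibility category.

S, R, S, I, S, R

Tetracycline (0.5 μg/mL) ≤ 2 μg/mL → S
Vancomycin (256 μg/mL) ≥ 32 μg/mL → R
Linezolid 19 mm: ≥ 17 mm — Susceptible
Levofloxacin: 16 mm is in 14–18 mm → intermediate
Oxacillin (31 mm) ≥ 28 mm → susceptible
Trimethoprim-sulfamethoxazole: 10 mm is ≤ 11 mm — R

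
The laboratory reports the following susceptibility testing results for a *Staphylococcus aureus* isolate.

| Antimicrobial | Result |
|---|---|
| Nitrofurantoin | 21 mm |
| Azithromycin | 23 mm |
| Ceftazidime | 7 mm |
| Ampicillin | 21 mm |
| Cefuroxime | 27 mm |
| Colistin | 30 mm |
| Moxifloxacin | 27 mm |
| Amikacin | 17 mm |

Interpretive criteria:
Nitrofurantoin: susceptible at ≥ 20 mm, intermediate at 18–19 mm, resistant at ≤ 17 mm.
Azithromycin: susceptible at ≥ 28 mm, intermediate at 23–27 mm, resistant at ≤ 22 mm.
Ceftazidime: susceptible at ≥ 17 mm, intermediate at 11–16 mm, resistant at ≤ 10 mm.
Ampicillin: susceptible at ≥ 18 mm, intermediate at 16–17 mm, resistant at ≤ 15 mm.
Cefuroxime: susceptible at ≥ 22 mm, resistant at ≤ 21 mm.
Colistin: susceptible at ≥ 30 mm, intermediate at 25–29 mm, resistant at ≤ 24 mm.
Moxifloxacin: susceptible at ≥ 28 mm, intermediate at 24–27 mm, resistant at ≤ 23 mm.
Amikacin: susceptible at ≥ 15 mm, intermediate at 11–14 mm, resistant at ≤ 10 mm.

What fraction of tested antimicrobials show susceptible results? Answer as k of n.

Nitrofurantoin: 21 mm is ≥ 20 mm — Susceptible
Azithromycin (23 mm) in 23–27 mm — Intermediate
Ceftazidime (7 mm) ≤ 10 mm ⇒ Resistant
Ampicillin: 21 mm is ≥ 18 mm — S
Cefuroxime: 27 mm is ≥ 22 mm → Susceptible
Colistin 30 mm: ≥ 30 mm ⇒ S
Moxifloxacin: 27 mm is in 24–27 mm — Intermediate
Amikacin 17 mm: ≥ 15 mm — Susceptible
Susceptible: 5/8

5 of 8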